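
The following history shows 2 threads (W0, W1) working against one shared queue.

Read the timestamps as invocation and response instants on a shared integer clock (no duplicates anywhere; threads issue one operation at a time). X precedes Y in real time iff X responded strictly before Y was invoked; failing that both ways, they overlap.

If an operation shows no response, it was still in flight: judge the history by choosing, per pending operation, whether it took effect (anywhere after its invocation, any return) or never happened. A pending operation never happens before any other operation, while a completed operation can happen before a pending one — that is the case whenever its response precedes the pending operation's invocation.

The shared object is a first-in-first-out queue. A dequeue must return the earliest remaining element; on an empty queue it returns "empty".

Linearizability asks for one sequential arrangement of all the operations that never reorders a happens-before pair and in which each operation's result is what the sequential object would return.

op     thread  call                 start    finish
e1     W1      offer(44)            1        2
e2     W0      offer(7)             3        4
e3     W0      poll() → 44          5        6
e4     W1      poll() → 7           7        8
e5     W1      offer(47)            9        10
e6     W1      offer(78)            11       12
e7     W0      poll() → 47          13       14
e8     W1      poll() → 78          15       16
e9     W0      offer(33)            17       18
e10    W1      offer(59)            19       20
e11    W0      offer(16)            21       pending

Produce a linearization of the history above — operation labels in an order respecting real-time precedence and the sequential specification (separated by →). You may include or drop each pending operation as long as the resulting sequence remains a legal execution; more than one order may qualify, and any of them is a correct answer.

after step 1 (e1 offer(44)): queue <44>
after step 2 (e2 offer(7)): queue <44,7>
after step 3 (e3 poll() → 44): queue <7>
after step 4 (e4 poll() → 7): queue <>
after step 5 (e5 offer(47)): queue <47>
after step 6 (e6 offer(78)): queue <47,78>
after step 7 (e7 poll() → 47): queue <78>
after step 8 (e8 poll() → 78): queue <>
after step 9 (e9 offer(33)): queue <33>
after step 10 (e10 offer(59)): queue <33,59>

e1 → e2 → e3 → e4 → e5 → e6 → e7 → e8 → e9 → e10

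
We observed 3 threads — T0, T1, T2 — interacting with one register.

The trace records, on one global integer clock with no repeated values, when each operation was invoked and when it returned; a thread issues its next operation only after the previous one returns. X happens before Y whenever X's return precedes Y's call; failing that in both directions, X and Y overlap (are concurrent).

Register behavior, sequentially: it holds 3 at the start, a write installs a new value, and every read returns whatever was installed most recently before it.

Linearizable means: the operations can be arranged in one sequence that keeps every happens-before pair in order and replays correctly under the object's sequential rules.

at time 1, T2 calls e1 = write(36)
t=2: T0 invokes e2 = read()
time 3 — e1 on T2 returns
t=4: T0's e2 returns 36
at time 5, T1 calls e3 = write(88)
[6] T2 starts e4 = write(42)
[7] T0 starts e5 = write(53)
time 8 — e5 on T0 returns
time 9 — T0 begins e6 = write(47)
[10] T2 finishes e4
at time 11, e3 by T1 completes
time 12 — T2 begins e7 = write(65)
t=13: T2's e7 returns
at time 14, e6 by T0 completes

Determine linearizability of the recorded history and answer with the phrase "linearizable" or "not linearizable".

witness order: e1, e2, e3, e4, e5, e6, e7
1. e1 write(36), leaving value 36
2. e2 read() → 36, leaving value 36
3. e3 write(88), leaving value 88
4. e4 write(42), leaving value 42
5. e5 write(53), leaving value 53
6. e6 write(47), leaving value 47
7. e7 write(65), leaving value 65

linearizable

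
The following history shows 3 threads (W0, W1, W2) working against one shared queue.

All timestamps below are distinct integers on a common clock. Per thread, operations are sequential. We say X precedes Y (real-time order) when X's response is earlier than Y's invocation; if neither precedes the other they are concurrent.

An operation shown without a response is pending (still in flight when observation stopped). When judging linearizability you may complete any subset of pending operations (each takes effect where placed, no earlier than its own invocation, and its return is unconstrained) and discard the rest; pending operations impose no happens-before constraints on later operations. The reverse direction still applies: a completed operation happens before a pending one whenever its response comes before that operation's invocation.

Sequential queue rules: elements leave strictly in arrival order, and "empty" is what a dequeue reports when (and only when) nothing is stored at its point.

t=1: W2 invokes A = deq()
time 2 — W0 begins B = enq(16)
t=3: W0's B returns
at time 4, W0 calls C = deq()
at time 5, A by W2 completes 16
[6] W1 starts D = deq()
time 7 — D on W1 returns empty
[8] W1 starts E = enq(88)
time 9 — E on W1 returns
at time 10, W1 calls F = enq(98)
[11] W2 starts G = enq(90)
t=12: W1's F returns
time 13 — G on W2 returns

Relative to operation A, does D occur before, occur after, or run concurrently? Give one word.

after

D spans [6,7], A spans [1,5]
resp(A)=5 < inv(D)=6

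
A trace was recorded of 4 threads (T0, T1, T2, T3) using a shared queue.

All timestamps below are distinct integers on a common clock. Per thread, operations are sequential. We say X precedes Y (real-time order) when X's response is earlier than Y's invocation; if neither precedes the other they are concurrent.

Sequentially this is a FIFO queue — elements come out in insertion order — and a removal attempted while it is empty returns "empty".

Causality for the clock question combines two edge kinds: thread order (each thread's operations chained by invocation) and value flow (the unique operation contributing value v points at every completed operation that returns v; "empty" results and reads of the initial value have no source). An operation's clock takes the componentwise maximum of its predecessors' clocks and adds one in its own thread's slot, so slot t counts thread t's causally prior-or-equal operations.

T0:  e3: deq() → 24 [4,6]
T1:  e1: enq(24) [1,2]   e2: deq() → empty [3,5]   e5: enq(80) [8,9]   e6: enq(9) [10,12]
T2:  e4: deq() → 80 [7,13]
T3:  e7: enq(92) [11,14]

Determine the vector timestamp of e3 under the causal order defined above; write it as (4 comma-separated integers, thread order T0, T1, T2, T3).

(1, 1, 0, 0)

root op e7, invoked 11: fresh clock plus T3's own tick → (0, 0, 0, 1)
root op e1, invoked 1: fresh clock plus T1's own tick → (0, 1, 0, 0)
merge at e2 (invoked 3): VC(e1)=(0, 1, 0, 0), own-thread bump on T1 → (0, 2, 0, 0)
merge at e3 (invoked 4): VC(e1)=(0, 1, 0, 0), own-thread bump on T0 → (1, 1, 0, 0)
merge at e5 (invoked 8): VC(e2)=(0, 2, 0, 0), own-thread bump on T1 → (0, 3, 0, 0)
merge at e4 (invoked 7): VC(e5)=(0, 3, 0, 0), own-thread bump on T2 → (0, 3, 1, 0)
merge at e6 (invoked 10): VC(e5)=(0, 3, 0, 0), own-thread bump on T1 → (0, 4, 0, 0)
target: VC(e3) = (1, 1, 0, 0)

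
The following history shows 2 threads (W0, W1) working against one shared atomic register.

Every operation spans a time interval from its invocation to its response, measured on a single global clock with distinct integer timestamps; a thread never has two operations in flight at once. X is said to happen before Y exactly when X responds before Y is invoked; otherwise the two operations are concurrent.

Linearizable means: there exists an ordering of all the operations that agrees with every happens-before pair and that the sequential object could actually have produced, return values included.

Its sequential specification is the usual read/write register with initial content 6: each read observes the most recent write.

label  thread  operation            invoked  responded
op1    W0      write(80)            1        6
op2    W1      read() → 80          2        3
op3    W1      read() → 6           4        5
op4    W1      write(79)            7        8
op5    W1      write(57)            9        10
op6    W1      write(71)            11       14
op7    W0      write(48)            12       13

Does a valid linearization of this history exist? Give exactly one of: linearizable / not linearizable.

not linearizable

through event 4 a valid linearization exists; event 5 (op3 responding at time 5) ends that
a single order respects real time; the 2 completed atomic register operations fail replay along it
completion choices over the 1 pending operation (op1) were checked; none helps
for example op2, op3 (pending dropped) fails at step 1: op2 read() → 80 is not legal there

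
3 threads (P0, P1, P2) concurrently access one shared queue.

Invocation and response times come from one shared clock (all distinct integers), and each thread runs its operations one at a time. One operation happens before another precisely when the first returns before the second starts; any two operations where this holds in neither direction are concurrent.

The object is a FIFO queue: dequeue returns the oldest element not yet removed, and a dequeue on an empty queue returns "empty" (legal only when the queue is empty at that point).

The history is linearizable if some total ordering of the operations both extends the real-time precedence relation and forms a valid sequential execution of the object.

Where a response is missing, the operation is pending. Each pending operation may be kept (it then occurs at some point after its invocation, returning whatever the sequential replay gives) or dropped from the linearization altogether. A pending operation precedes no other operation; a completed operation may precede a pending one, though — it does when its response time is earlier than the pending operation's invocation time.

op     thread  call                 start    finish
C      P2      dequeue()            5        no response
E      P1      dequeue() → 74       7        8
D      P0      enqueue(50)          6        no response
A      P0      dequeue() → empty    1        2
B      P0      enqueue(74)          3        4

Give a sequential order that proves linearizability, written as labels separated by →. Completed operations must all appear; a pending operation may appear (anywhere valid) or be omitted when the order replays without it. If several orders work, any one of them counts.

after step 1 (A dequeue() → empty): queue <>
after step 2 (B enqueue(74)): queue <74>
after step 3 (D enqueue(50) (pending, included)): queue <74,50>
after step 4 (E dequeue() → 74): queue <50>

A → B → D → E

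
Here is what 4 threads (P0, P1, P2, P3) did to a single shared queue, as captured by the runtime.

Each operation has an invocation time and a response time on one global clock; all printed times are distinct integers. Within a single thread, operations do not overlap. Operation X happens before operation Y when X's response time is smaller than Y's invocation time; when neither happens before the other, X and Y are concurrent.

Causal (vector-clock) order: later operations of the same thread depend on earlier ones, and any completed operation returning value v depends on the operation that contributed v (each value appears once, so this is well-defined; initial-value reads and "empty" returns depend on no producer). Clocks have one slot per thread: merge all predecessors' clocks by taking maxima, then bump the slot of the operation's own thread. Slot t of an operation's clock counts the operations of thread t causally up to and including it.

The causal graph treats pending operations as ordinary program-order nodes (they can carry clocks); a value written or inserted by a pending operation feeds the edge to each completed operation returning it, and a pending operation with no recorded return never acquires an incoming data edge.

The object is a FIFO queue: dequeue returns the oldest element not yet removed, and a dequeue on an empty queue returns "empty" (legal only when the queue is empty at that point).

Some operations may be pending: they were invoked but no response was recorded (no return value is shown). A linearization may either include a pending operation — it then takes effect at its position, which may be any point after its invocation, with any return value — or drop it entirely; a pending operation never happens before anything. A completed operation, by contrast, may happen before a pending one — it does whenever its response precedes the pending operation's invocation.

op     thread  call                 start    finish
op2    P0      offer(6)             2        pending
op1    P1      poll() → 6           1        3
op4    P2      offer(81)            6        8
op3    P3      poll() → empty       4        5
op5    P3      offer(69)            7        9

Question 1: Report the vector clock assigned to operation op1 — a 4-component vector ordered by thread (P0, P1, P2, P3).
(1, 1, 0, 0)

no predecessors for op3 (invoked 4): P3 increments from zero → (0, 0, 0, 1)
no predecessors for op4 (invoked 6): P2 increments from zero → (0, 0, 1, 0)
no predecessors for op2 (invoked 2): P0 increments from zero → (1, 0, 0, 0)
op5, invoked 7, takes VC(op3)=(0, 0, 0, 1) under max, adds 1 for P3 → (0, 0, 0, 2)
op1, invoked 1, takes VC(op2)=(1, 0, 0, 0) under max, adds 1 for P1 → (1, 1, 0, 0)
target: VC(op1) = (1, 1, 0, 0)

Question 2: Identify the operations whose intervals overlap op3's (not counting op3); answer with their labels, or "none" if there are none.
op2

op3 spans [4,5]: anything still running between times 4 and 5 counts as concurrent
op1 [1,3]: before
op2 [2,…): concurrent
op4 [6,8]: after
op5 [7,9]: after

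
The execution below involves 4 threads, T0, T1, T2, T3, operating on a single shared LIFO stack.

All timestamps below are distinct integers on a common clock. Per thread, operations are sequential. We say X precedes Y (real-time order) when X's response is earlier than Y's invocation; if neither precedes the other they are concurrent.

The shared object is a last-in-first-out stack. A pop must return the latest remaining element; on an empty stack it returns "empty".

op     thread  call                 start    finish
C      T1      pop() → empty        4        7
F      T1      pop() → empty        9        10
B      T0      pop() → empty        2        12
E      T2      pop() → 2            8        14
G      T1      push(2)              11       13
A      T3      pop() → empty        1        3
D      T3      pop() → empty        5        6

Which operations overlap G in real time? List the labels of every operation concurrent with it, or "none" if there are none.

G runs from 11 to 13; window-overlapping ops are concurrent
A [1,3]: before
B [2,12]: concurrent
C [4,7]: before
D [5,6]: before
E [8,14]: concurrent
F [9,10]: before

B, E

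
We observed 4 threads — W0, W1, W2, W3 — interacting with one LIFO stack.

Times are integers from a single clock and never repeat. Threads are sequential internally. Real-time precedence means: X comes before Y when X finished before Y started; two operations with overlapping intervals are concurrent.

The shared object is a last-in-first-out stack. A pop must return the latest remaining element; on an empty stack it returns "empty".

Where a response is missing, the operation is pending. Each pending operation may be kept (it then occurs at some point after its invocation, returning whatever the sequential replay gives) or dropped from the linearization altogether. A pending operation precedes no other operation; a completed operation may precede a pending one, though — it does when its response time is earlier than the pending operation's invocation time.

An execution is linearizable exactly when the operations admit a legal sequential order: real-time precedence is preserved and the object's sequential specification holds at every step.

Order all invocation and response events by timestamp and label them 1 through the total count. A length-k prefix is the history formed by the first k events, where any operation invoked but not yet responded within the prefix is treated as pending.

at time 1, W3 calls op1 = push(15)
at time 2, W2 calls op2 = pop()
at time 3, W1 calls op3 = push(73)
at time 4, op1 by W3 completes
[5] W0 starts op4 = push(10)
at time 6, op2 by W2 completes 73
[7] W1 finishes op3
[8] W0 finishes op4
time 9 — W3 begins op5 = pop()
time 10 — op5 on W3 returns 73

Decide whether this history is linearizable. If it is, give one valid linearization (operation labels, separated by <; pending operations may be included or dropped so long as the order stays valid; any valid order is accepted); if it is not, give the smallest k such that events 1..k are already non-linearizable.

the violation lands at event 10, op5's response at time 10: events 1..9 linearize, events 1..10 do not
all 12 real-time-respecting orders fail — 5 completed LIFO stack operations, no legal replay
take op1, op2, op3, op4, op5: step 2 already fails, because op2 pop() → 73 cannot occur there
take op1, op2, op4, op3, op5: step 2 already fails, because op2 pop() → 73 cannot occur there

not linearizable — minimal violating prefix: 10 events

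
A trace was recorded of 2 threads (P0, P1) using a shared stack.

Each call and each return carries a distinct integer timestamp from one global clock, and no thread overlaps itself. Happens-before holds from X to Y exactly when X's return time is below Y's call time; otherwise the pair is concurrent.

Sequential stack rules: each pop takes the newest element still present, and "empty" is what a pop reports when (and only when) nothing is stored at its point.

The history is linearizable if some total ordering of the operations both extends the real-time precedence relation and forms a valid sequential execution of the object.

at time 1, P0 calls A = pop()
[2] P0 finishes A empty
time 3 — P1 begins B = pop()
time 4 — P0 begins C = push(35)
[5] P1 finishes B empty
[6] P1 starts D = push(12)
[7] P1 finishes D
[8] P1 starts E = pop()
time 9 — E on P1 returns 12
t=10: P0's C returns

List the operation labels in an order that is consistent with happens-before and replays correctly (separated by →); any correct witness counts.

A → B → C → D → E

1. A pop() → empty, leaving stack <>
2. B pop() → empty, leaving stack <>
3. C push(35), leaving stack <35>
4. D push(12), leaving stack <35,12>
5. E pop() → 12, leaving stack <35>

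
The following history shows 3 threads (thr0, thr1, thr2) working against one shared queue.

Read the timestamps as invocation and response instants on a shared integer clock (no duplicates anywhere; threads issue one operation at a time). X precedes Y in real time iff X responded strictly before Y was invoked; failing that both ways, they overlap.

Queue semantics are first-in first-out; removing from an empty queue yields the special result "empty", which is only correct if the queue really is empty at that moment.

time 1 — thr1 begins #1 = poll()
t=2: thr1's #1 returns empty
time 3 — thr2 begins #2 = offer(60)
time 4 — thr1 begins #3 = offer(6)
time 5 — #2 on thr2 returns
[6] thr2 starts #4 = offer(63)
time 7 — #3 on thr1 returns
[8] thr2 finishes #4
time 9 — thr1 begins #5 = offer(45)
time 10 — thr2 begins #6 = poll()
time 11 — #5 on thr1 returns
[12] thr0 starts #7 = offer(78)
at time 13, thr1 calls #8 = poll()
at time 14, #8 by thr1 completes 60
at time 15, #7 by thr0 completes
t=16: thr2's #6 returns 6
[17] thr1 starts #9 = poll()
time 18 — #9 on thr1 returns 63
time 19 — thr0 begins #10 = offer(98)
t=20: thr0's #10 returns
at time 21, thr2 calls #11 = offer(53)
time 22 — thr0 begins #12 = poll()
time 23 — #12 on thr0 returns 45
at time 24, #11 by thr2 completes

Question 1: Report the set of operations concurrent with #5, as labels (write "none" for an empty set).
#6

concurrent with #5 ([9,11]): every op whose interval crosses 9..11
#1 [1,2]: before
#2 [3,5]: before
#3 [4,7]: before
#4 [6,8]: before
#6 [10,16]: concurrent
#7 [12,15]: after
#8 [13,14]: after
#9 [17,18]: after
#10 [19,20]: after
#11 [21,24]: after
#12 [22,23]: after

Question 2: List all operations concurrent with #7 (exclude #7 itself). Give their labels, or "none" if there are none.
#6, #8

#7 spans [12,15]; an op avoiding the whole window 12..15 is ordered, any other is concurrent
#1 [1,2]: before
#2 [3,5]: before
#3 [4,7]: before
#4 [6,8]: before
#5 [9,11]: before
#6 [10,16]: concurrent
#8 [13,14]: concurrent
#9 [17,18]: after
#10 [19,20]: after
#11 [21,24]: after
#12 [22,23]: after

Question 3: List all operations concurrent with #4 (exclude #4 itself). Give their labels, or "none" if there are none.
#3

#4 spans [6,8]: anything still running between times 6 and 8 counts as concurrent
#1 [1,2]: before
#2 [3,5]: before
#3 [4,7]: concurrent
#5 [9,11]: after
#6 [10,16]: after
#7 [12,15]: after
#8 [13,14]: after
#9 [17,18]: after
#10 [19,20]: after
#11 [21,24]: after
#12 [22,23]: after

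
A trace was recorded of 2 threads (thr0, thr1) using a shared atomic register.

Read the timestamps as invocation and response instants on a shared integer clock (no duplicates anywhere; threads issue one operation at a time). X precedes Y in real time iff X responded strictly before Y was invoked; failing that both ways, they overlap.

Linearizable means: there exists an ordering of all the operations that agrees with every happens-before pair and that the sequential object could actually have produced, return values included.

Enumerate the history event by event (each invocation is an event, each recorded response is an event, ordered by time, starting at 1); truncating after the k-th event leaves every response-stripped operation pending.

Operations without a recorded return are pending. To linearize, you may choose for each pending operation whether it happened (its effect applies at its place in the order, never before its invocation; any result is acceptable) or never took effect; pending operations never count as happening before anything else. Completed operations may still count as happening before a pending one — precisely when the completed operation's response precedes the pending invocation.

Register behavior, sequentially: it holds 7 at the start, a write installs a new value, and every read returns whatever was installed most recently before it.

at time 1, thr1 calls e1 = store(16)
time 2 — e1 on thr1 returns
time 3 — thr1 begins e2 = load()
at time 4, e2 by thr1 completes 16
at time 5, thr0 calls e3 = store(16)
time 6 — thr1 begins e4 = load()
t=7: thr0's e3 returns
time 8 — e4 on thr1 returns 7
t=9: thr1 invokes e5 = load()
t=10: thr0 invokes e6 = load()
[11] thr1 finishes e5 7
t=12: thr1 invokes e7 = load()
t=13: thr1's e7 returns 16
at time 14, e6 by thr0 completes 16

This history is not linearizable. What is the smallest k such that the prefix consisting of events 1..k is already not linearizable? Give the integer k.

events 1..7 are still linearizable — one witness is e1, e2, e3:
1. e1 store(16), leaving value 16
2. e2 load() → 16, leaving value 16
3. e3 store(16), leaving value 16
at event 8 (e4's time-8 response) nothing linearizes any more
sample order e1, e2, e3, e4 stalls at step 4 — e4 load() → 7 has no legal effect
sample order e1, e2, e4, e3 stalls at step 3 — e4 load() → 7 has no legal effect

8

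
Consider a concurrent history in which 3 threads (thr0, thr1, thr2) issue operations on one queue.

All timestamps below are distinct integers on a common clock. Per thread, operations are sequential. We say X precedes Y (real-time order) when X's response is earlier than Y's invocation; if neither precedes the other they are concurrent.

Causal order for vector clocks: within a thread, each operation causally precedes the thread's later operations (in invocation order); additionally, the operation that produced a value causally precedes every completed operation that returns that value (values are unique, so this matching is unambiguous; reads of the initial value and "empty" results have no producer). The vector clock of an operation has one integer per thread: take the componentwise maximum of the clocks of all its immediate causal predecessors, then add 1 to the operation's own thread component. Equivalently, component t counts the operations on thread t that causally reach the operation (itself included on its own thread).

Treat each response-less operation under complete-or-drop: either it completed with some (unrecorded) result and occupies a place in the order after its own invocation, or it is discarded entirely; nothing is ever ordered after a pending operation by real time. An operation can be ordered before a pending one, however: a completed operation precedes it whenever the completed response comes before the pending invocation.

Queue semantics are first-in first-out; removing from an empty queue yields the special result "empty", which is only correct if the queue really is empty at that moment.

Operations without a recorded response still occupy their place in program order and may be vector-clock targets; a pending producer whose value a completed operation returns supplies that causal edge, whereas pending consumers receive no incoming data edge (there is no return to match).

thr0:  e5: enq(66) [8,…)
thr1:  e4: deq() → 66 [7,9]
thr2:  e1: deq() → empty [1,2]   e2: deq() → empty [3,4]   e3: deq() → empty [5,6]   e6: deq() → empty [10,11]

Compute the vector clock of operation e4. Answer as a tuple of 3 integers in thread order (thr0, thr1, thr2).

e1, invoked 1, has no incoming edges; only thr2's bump applies → (0, 0, 1)
e5, invoked 8, has no incoming edges; only thr0's bump applies → (1, 0, 0)
e2 (invocation 3): componentwise max over VC(e1)=(0, 0, 1), +1 at thr2, giving (0, 0, 2)
e4 (invocation 7): componentwise max over VC(e5)=(1, 0, 0), +1 at thr1, giving (1, 1, 0)
e3 (invocation 5): componentwise max over VC(e2)=(0, 0, 2), +1 at thr2, giving (0, 0, 3)
e6 (invocation 10): componentwise max over VC(e3)=(0, 0, 3), +1 at thr2, giving (0, 0, 4)
target: VC(e4) = (1, 1, 0)

(1, 1, 0)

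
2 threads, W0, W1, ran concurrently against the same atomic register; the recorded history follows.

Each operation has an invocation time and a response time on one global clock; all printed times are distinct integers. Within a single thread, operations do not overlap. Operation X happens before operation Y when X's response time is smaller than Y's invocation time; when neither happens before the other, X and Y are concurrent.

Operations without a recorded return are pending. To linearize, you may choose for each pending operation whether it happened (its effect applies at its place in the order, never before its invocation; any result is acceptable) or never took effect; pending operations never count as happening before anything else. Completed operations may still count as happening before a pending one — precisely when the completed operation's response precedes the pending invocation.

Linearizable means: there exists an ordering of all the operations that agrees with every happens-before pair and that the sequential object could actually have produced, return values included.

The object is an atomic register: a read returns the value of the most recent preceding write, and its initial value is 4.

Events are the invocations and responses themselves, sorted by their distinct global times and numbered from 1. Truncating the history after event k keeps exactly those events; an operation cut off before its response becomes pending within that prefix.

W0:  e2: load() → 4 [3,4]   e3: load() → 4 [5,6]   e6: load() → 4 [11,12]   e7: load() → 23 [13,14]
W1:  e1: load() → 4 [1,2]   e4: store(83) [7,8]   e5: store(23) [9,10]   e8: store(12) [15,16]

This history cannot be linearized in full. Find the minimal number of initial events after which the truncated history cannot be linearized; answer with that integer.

12

events 1..11 are still linearizable — one witness is e1, e2, e3, e4, e5:
step 1: e1 load() → 4 — value 4
step 2: e2 load() → 4 — value 4
step 3: e3 load() → 4 — value 4
step 4: e4 store(83) — value 83
step 5: e5 store(23) — value 23
once event 12 joins (e6's response, time 12), exhaustive search finds no witness
for example e1, e2, e3, e4, e5, e6 fails at step 6: e6 load() → 4 is not legal there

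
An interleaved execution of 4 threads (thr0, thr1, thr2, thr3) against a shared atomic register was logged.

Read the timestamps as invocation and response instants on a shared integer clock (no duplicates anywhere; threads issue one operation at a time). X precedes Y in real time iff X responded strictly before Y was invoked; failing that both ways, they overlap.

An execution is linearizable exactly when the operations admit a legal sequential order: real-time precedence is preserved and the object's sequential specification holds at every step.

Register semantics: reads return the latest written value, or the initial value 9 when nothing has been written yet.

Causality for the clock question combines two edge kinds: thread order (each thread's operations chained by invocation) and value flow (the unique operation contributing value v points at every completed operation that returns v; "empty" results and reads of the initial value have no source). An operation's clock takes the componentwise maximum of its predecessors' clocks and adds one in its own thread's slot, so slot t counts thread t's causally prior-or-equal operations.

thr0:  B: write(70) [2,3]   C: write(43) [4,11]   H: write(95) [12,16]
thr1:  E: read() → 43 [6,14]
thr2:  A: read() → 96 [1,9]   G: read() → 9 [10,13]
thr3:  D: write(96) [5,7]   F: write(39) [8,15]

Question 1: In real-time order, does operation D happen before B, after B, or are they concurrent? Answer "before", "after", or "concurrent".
D spans [5,7], B spans [2,3]
resp(B)=3 < inv(D)=5

after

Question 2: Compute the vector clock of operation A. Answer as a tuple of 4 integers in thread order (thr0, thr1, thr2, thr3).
no predecessors for D (invoked 5): thr3 increments from zero → (0, 0, 0, 1)
no predecessors for B (invoked 2): thr0 increments from zero → (1, 0, 0, 0)
F (invocation 8): componentwise max over VC(D)=(0, 0, 0, 1), +1 at thr3, giving (0, 0, 0, 2)
A (invocation 1): componentwise max over VC(D)=(0, 0, 0, 1), +1 at thr2, giving (0, 0, 1, 1)
C (invocation 4): componentwise max over VC(B)=(1, 0, 0, 0), +1 at thr0, giving (2, 0, 0, 0)
G (invocation 10): componentwise max over VC(A)=(0, 0, 1, 1), +1 at thr2, giving (0, 0, 2, 1)
E (invocation 6): componentwise max over VC(C)=(2, 0, 0, 0), +1 at thr1, giving (2, 1, 0, 0)
H (invocation 12): componentwise max over VC(C)=(2, 0, 0, 0), +1 at thr0, giving (3, 0, 0, 0)
target: VC(A) = (0, 0, 1, 1)

(0, 0, 1, 1)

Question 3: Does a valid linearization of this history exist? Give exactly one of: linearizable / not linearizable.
prefix check: 1..12 passes, 1..13 fails once G's time-13 response joins
real-time-consistent orders of the 5 completed operations: 11 — all fail the atomic register replay
completion choices over the 3 pending operations (E, F, H) were checked; none helps
take A, B, C, D, G (pending dropped): step 1 already fails, because A read() → 96 cannot occur there
take A, B, D, C, G (pending dropped): step 1 already fails, because A read() → 96 cannot occur there

not linearizable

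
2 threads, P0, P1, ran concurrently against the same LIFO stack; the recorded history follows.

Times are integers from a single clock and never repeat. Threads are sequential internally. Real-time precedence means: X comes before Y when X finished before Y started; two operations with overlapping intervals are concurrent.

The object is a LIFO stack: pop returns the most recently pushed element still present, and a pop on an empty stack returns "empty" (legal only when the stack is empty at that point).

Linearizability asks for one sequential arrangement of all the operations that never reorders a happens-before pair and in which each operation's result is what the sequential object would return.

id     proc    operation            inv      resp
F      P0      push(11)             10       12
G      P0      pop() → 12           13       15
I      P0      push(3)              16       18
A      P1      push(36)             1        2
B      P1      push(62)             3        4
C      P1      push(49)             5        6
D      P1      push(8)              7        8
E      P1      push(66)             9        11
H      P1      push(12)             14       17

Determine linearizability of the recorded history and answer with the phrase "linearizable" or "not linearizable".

witness order: A, B, C, D, E, F, H, G, I
1. A push(36), leaving stack <36>
2. B push(62), leaving stack <36,62>
3. C push(49), leaving stack <36,62,49>
4. D push(8), leaving stack <36,62,49,8>
5. E push(66), leaving stack <36,62,49,8,66>
6. F push(11), leaving stack <36,62,49,8,66,11>
7. H push(12), leaving stack <36,62,49,8,66,11,12>
8. G pop() → 12, leaving stack <36,62,49,8,66,11>
9. I push(3), leaving stack <36,62,49,8,66,11,3>

linearizable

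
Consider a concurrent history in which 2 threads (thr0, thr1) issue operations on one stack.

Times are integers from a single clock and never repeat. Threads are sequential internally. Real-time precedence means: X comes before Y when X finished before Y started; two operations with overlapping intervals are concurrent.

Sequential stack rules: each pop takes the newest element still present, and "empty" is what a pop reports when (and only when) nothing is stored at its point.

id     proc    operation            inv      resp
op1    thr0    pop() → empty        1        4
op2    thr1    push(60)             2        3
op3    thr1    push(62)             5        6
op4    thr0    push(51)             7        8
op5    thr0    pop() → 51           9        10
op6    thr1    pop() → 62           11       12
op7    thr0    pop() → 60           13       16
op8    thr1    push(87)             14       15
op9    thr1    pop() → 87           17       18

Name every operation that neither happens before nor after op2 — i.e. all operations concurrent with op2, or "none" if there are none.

op1

concurrent with op2 ([2,3]): every op whose interval crosses 2..3
op1 [1,4]: concurrent
op3 [5,6]: after
op4 [7,8]: after
op5 [9,10]: after
op6 [11,12]: after
op7 [13,16]: after
op8 [14,15]: after
op9 [17,18]: after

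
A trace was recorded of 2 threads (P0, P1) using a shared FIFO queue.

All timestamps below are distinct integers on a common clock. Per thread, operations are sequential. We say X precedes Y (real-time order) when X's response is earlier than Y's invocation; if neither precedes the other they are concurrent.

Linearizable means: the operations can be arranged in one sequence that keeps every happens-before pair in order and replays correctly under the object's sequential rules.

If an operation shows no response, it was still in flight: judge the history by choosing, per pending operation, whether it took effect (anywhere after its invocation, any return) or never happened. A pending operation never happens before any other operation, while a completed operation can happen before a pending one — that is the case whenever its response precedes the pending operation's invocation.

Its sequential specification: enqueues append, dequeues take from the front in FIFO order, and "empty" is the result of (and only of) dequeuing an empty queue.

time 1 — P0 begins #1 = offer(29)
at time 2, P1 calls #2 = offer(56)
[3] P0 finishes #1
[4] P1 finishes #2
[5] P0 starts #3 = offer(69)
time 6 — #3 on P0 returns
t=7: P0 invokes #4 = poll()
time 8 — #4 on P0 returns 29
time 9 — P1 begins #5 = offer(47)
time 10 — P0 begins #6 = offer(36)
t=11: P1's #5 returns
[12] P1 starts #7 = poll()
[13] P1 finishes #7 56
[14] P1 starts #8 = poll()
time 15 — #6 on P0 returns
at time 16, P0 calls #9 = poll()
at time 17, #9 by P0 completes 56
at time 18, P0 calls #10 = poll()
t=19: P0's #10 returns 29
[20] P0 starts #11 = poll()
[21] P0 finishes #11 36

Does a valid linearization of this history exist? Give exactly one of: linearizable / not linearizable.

through event 16 a valid linearization exists; event 17 (#9 responding at time 17) ends that
checked exhaustively: 6 real-time-consistent orders of 8 completed operations, zero legal FIFO queue replays
completion choices over the 1 pending operation (#8) were checked; none helps
for example #1, #2, #3, #4, #5, #6, #7, #9 (pending dropped) fails at step 8: #9 poll() → 56 is not legal there
for example #1, #2, #3, #4, #5, #7, #6, #9 (pending dropped) fails at step 8: #9 poll() → 56 is not legal there

not linearizable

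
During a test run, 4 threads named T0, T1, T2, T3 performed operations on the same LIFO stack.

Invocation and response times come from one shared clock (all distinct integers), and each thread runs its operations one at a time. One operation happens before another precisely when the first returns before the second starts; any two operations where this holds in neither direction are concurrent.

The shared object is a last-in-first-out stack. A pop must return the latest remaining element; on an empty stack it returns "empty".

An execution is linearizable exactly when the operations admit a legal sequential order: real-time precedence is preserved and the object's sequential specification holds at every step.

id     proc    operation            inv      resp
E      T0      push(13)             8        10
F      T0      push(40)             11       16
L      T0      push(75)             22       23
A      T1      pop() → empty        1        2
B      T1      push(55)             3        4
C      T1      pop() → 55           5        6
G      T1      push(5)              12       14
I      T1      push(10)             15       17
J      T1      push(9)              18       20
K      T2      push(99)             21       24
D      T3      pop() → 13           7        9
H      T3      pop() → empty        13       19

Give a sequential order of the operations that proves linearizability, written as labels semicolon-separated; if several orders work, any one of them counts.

1. A pop() → empty, leaving stack <>
2. B push(55), leaving stack <55>
3. C pop() → 55, leaving stack <>
4. E push(13), leaving stack <13>
5. D pop() → 13, leaving stack <>
6. H pop() → empty, leaving stack <>
7. F push(40), leaving stack <40>
8. G push(5), leaving stack <40,5>
9. I push(10), leaving stack <40,5,10>
10. J push(9), leaving stack <40,5,10,9>
11. K push(99), leaving stack <40,5,10,9,99>
12. L push(75), leaving stack <40,5,10,9,99,75>

A; B; C; E; D; H; F; G; I; J; K; L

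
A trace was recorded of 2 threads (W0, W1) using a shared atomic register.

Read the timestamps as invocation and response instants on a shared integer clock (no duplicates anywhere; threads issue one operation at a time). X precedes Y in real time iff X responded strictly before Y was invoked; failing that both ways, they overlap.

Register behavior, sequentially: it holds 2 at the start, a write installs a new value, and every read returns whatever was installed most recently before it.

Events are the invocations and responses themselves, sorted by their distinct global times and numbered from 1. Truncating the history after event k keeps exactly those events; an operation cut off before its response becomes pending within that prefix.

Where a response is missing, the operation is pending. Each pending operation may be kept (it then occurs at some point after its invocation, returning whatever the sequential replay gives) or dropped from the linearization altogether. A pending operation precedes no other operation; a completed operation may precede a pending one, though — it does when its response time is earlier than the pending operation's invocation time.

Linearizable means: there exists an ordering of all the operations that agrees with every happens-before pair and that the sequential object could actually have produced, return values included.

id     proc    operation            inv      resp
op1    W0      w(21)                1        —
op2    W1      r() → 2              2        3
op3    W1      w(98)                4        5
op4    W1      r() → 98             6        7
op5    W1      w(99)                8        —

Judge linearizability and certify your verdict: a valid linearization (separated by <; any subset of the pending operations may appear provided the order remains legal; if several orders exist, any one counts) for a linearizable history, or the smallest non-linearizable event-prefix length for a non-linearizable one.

after step 1 (op2 r() → 2): value 2
after step 2 (op1 w(21) (pending, included)): value 21
after step 3 (op3 w(98)): value 98
after step 4 (op4 r() → 98): value 98

linearizable — witness: op2 < op1 < op3 < op4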